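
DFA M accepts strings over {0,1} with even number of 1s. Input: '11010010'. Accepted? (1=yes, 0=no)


DFA has 2 states: q_even (start, accept=yes) and q_odd
Processing string '11010010' character by character:
  Position 0: read '1', 1-count=1 -> q_odd
  Position 1: read '1', 1-count=2 -> q_even
  Position 2: read '0', 1-count=2 -> q_even (no change)
  Position 3: read '1', 1-count=3 -> q_odd
  Position 4: read '0', 1-count=3 -> q_odd (no change)
  Position 5: read '0', 1-count=3 -> q_odd (no change)
  Position 6: read '1', 1-count=4 -> q_even
  Position 7: read '0', 1-count=4 -> q_even (no change)
Final state: q_even, total 1s = 4 (even); the DFA requires an even count -> accept

1


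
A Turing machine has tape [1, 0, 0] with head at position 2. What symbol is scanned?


Tape: [1, 0, 0]
Positions: 0 1 2
Values:    1 0 0
Head at position 2
tape[2] = 0

0


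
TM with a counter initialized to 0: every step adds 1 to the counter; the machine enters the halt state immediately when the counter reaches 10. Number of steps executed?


Counter starts at 0. Counting sequence:
  Step 1: counter = 1
  Step 2: counter = 2
  Step 3: counter = 3
  Step 4: counter = 4
  Step 5: counter = 5
  Step 6: counter = 6
  ...
  Step 10: counter = 10
Counter reached 10 -> halt
Total steps = 10

10


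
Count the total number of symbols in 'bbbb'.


String: 'bbbb'
Counting characters:
  'b' appears 4 time(s)
Total length = 0 + 4 = 4

4


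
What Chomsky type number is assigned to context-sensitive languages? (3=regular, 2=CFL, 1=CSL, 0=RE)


Chomsky hierarchy levels:
  Type 3: Regular (DFA/NFA/regex)
  Type 2: Context-free (PDA)
  Type 1: Context-sensitive
  Type 0: Recursively enumerable (TM)
'context-sensitive' corresponds to Type 1

1


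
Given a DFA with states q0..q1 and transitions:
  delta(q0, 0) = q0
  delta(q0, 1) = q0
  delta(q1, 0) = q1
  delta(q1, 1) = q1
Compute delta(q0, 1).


Looking up transition function:
delta(q0, 1) in the table
Row: q0, Column: 1
Result: q0

q0


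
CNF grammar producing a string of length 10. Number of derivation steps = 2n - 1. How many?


Chomsky Normal Form derivation:
String length n = 10
Each step either:
  - Splits a nonterminal into two (n-1 such steps)
  - Converts a nonterminal to terminal (n such steps)
Total = (n-1) + n = 2n - 1
= 2(10) - 1
= 20 - 1
= 19

19


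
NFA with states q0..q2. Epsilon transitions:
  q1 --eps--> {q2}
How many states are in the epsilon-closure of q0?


Starting from q0
Initialize closure = {q0}
q0 has no outgoing epsilon transitions -> nothing to add
Final closure: {q0}
Size = 1

1


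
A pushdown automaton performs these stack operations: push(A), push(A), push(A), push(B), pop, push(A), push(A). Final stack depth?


Tracing stack operations:
  push(A) -> stack = [A], depth=1
  push(A) -> stack = [A,A], depth=2
  push(A) -> stack = [A,A,A], depth=3
  push(B) -> stack = [A,A,A,B], depth=4
  pop -> removed B, stack = [A,A,A], depth=3
  push(A) -> stack = [A,A,A,A], depth=4
  push(A) -> stack = [A,A,A,A,A], depth=5
Final depth = 5

5


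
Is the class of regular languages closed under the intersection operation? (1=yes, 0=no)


Regular languages are closed under:
- Union (DFA product construction)
- Intersection (DFA product construction)
- Complement (swap accept/reject states)
- Concatenation (NFA construction)
- Kleene star (NFA construction)
intersection is in this list
Therefore: closed

1


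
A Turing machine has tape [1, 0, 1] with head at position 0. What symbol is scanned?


Tape: [1, 0, 1]
Positions: 0 1 2
Values:    1 0 1
Head at position 0
tape[0] = 1

1


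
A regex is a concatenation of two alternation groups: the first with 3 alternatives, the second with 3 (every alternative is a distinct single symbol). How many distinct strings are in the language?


First group: 3 alternatives
Second group: 3 alternatives
Concatenation: each choice from group 1 pairs with each from group 2
Total = 3 x 3 = 9

9


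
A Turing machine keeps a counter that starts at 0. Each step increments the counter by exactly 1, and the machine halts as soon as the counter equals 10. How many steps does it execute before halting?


Counter starts at 0. Counting sequence:
  Step 1: counter = 1
  Step 2: counter = 2
  Step 3: counter = 3
  Step 4: counter = 4
  Step 5: counter = 5
  Step 6: counter = 6
  ...
  Step 10: counter = 10
Counter reached 10 -> halt
Total steps = 10

10


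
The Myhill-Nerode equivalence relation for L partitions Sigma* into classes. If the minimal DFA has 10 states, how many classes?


Myhill-Nerode theorem:
Number of equivalence classes = number of states in minimal DFA
Minimal DFA states = 10
Therefore equivalence classes = 10

10


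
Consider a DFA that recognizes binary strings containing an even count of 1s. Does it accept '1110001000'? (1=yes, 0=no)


DFA has 2 states: q_even (start, accept=yes) and q_odd
Processing string '1110001000' character by character:
  Position 0: read '1', 1-count=1 -> q_odd
  Position 1: read '1', 1-count=2 -> q_even
  Position 2: read '1', 1-count=3 -> q_odd
  Position 3: read '0', 1-count=3 -> q_odd (no change)
  Position 4: read '0', 1-count=3 -> q_odd (no change)
  Position 5: read '0', 1-count=3 -> q_odd (no change)
  Position 6: read '1', 1-count=4 -> q_even
  Position 7: read '0', 1-count=4 -> q_even (no change)
  Position 8: read '0', 1-count=4 -> q_even (no change)
  Position 9: read '0', 1-count=4 -> q_even (no change)
Final state: q_even, total 1s = 4 (even); the DFA requires an even count -> accept

1


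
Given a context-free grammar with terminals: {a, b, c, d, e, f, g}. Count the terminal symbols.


Terminal symbols: a, b, c, d, e, f, g
Counting each: a (#1), b (#2), c (#3), d (#4), e (#5), f (#6), g (#7)
Total = 7

7


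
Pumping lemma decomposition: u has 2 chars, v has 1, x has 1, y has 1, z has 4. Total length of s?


|s| = |u| + |v| + |x| + |y| + |z|
= 2 + 1 + 1 + 1 + 4
= 3 + 1 + 5
= 4 + 5
= 9

9


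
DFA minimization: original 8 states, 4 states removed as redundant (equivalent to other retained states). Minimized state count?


Original DFA: 8 states
Redundant states removed: 4
Minimized states = original - removed
= 8 - 4
= 4

4


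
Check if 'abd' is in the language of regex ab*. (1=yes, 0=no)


Pattern: ab*
String: 'abd'
Pattern requires: exactly one 'a' followed by zero or more 'b's
First char is 'a' -> OK
Rest 'bd': all b's? No
Result: 0

0


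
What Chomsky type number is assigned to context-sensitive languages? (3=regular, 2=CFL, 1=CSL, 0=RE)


Chomsky hierarchy levels:
  Type 3: Regular (DFA/NFA/regex)
  Type 2: Context-free (PDA)
  Type 1: Context-sensitive
  Type 0: Recursively enumerable (TM)
'context-sensitive' corresponds to Type 1

1


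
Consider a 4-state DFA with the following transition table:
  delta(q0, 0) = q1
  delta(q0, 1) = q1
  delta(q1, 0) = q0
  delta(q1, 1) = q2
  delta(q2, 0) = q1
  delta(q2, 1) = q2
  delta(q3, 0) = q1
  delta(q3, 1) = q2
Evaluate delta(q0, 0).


Looking up transition function:
delta(q0, 0) in the table
Row: q0, Column: 0
Result: q1

q1


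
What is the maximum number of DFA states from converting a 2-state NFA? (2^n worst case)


NFA has 2 states
Subset construction: each DFA state = subset of NFA states
Maximum subsets = 2^2
2^2 = 4

4


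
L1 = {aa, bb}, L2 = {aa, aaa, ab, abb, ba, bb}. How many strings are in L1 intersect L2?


L1 = {aa, bb}
L2 = {aa, aaa, ab, abb, ba, bb}
Checking each string in L1 against L2:
  'aa': in L2? Yes
  'bb': in L2? Yes
Intersection = {aa, bb}
|L1 ∩ L2| = 2

2


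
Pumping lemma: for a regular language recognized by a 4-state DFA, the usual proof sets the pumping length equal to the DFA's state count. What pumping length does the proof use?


Pumping lemma for regular languages (standard proof):
Take p = |Q|, the number of DFA states.
Any string of length >= |Q| passes through |Q|+1 states while reading its first |Q| symbols,
so by pigeonhole some state repeats, giving the loop that can be pumped.
Here |Q| = 4
Therefore the proof uses p = 4

4


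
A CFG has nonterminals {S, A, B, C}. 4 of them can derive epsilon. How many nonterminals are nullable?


Nonterminals: {S, A, B, C}
A nonterminal is nullable if it can derive epsilon
Counting nullable nonterminals: 4
Total nullable = 4

4


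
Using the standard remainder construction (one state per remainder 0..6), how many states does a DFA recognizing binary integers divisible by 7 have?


Divisibility by 7 is tracked via the remainder mod 7: 0, 1, ..., 6
The construction assigns one state to each remainder
Number of remainders = 7

7


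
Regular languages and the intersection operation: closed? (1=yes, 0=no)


Regular languages are closed under all standard operations:
- Union: Yes (product construction)
- Intersection: Yes (product construction)
- Complement: Yes (swap accept/reject)
- Concatenation: Yes (NFA construction)
Operation: intersection -> Closed

1


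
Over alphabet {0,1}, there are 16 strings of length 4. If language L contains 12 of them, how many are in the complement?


Alphabet: {0,1}
String length: 4
Total strings of length 4 = 2^4 = 16
Strings in L = 12
Complement = total - |L|
= 16 - 12
= 4

4


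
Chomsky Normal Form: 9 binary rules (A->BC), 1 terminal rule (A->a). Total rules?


CNF allows two rule forms:
  A -> BC (binary): 9 rules
  A -> a (terminal): 1 rule
Total = 9 + 1 = 10

10


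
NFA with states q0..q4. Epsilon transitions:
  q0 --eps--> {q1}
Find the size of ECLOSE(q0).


Starting from q0
Initialize closure = {q0}
Follow epsilon from q0 -> add q1
Final closure: {q0, q1}
Size = 2

2


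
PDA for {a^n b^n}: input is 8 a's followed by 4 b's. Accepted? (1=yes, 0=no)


Language requires equal numbers of a's and b's
PDA pushes for each 'a', pops for each 'b'
Number of a's = 8
Number of b's = 4
8 != 4 -> Reject

0


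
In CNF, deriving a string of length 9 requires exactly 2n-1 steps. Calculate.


Chomsky Normal Form derivation:
String length n = 9
Each step either:
  - Splits a nonterminal into two (n-1 such steps)
  - Converts a nonterminal to terminal (n such steps)
Total = (n-1) + n = 2n - 1
= 2(9) - 1
= 18 - 1
= 17

17


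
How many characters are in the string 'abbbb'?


String: 'abbbb'
Counting characters:
  'a' appears 1 time(s)
  'b' appears 4 time(s)
Total length = 1 + 4 = 5

5


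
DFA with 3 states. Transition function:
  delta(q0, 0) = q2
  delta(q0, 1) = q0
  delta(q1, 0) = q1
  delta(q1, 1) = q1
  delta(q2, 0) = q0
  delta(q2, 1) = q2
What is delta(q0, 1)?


Looking up transition function:
delta(q0, 1) in the table
Row: q0, Column: 1
Result: q0

q0


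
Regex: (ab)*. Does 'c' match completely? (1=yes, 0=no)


Pattern: (ab)*
String: 'c'
Pattern requires: zero or more repetitions of 'ab'
Length 1 is odd -> cannot be (ab)* -> no match
Result: 0

0


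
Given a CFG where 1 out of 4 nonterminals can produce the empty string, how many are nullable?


Nonterminals: {S, A, B, C}
A nonterminal is nullable if it can derive epsilon
Counting nullable nonterminals: 1
Total nullable = 1

1


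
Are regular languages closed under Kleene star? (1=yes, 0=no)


Regular languages are closed under:
- Union (DFA product construction)
- Intersection (DFA product construction)
- Complement (swap accept/reject states)
- Concatenation (NFA construction)
- Kleene star (NFA construction)
Kleene star is in this list
Therefore: closed

1


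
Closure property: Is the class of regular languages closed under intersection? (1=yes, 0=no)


Regular languages are closed under all standard operations:
- Union: Yes (product construction)
- Intersection: Yes (product construction)
- Complement: Yes (swap accept/reject)
- Concatenation: Yes (NFA construction)
Operation: intersection -> Closed

1


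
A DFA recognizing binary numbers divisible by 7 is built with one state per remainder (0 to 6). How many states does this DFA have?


Divisibility by 7 is tracked via the remainder mod 7: 0, 1, ..., 6
The construction assigns one state to each remainder
Number of remainders = 7

7


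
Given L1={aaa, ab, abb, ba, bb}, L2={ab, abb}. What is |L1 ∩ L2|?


L1 = {aaa, ab, abb, ba, bb}
L2 = {ab, abb}
Checking each string in L1 against L2:
  'aaa': in L2? No
  'ab': in L2? Yes
  'abb': in L2? Yes
  'ba': in L2? No
  'bb': in L2? No
Intersection = {ab, abb}
|L1 ∩ L2| = 2

2


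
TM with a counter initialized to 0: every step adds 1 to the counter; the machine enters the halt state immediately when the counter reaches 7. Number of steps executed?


Counter starts at 0. Counting sequence:
  Step 1: counter = 1
  Step 2: counter = 2
  Step 3: counter = 3
  Step 4: counter = 4
  Step 5: counter = 5
  Step 6: counter = 6
  Step 7: counter = 7
Counter reached 7 -> halt
Total steps = 7

7


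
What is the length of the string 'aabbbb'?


String: 'aabbbb'
Counting characters:
  'a' appears 2 time(s)
  'b' appears 4 time(s)
Total length = 2 + 4 = 6

6


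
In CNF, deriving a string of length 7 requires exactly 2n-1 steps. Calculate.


Chomsky Normal Form derivation:
String length n = 7
Each step either:
  - Splits a nonterminal into two (n-1 such steps)
  - Converts a nonterminal to terminal (n such steps)
Total = (n-1) + n = 2n - 1
= 2(7) - 1
= 14 - 1
= 13

13


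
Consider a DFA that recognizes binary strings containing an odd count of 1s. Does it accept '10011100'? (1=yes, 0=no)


DFA has 2 states: q_even (start, accept=no) and q_odd
Processing string '10011100' character by character:
  Position 0: read '1', 1-count=1 -> q_odd
  Position 1: read '0', 1-count=1 -> q_odd (no change)
  Position 2: read '0', 1-count=1 -> q_odd (no change)
  Position 3: read '1', 1-count=2 -> q_even
  Position 4: read '1', 1-count=3 -> q_odd
  Position 5: read '1', 1-count=4 -> q_even
  Position 6: read '0', 1-count=4 -> q_even (no change)
  Position 7: read '0', 1-count=4 -> q_even (no change)
Final state: q_even, total 1s = 4 (even); the DFA requires an odd count -> reject

0


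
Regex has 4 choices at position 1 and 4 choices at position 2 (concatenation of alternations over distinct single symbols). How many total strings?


First group: 4 alternatives
Second group: 4 alternatives
Concatenation: each choice from group 1 pairs with each from group 2
Total = 4 x 4 = 16

16


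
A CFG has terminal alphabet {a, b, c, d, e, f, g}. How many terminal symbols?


Terminal symbols: a, b, c, d, e, f, g
Counting each: a (#1), b (#2), c (#3), d (#4), e (#5), f (#6), g (#7)
Total = 7

7


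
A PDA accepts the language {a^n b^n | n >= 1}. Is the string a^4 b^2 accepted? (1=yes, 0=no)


Language requires equal numbers of a's and b's
PDA pushes for each 'a', pops for each 'b'
Number of a's = 4
Number of b's = 2
4 != 2 -> Reject

0


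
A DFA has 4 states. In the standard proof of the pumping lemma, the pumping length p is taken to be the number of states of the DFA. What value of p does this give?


Pumping lemma for regular languages (standard proof):
Take p = |Q|, the number of DFA states.
Any string of length >= |Q| passes through |Q|+1 states while reading its first |Q| symbols,
so by pigeonhole some state repeats, giving the loop that can be pumped.
Here |Q| = 4
Therefore the proof uses p = 4

4


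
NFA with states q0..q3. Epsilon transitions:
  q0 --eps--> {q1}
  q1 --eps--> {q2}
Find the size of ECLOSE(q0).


Starting from q0
Initialize closure = {q0}
Follow epsilon from q0 -> add q1
Follow epsilon from q1 -> add q2
Final closure: {q0, q1, q2}
Size = 3

3


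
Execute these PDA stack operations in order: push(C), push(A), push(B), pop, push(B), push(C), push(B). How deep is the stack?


Tracing stack operations:
  push(C) -> stack = [C], depth=1
  push(A) -> stack = [C,A], depth=2
  push(B) -> stack = [C,A,B], depth=3
  pop -> removed B, stack = [C,A], depth=2
  push(B) -> stack = [C,A,B], depth=3
  push(C) -> stack = [C,A,B,C], depth=4
  push(B) -> stack = [C,A,B,C,B], depth=5
Final depth = 5

5


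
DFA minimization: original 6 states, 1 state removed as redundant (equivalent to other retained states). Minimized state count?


Original DFA: 6 states
Redundant states removed: 1
Minimized states = original - removed
= 6 - 1
= 5

5


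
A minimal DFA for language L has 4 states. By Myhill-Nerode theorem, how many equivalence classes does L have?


Myhill-Nerode theorem:
Number of equivalence classes = number of states in minimal DFA
Minimal DFA states = 4
Therefore equivalence classes = 4

4


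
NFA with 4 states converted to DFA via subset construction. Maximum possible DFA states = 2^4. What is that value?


NFA has 4 states
Subset construction: each DFA state = subset of NFA states
Maximum subsets = 2^4
2^4 = 16

16


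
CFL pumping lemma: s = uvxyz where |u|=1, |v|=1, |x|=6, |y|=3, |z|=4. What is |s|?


|s| = |u| + |v| + |x| + |y| + |z|
= 1 + 1 + 6 + 3 + 4
= 2 + 6 + 7
= 8 + 7
= 15

15


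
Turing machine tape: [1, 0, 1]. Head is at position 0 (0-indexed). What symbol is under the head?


Tape: [1, 0, 1]
Positions: 0 1 2
Values:    1 0 1
Head at position 0
tape[0] = 1

1


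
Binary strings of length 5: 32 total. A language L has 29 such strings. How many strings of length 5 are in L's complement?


Alphabet: {0,1}
String length: 5
Total strings of length 5 = 2^5 = 32
Strings in L = 29
Complement = total - |L|
= 32 - 29
= 3

3


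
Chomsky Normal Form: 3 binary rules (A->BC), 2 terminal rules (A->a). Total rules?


CNF allows two rule forms:
  A -> BC (binary): 3 rules
  A -> a (terminal): 2 rules
Total = 3 + 2 = 5

5


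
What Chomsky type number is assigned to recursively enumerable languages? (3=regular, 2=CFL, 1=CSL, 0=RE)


Chomsky hierarchy levels:
  Type 3: Regular (DFA/NFA/regex)
  Type 2: Context-free (PDA)
  Type 1: Context-sensitive
  Type 0: Recursively enumerable (TM)
'recursively enumerable' corresponds to Type 0

0


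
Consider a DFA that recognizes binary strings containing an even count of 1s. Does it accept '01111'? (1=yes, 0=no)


DFA has 2 states: q_even (start, accept=yes) and q_odd
Processing string '01111' character by character:
  Position 0: read '0', 1-count=0 -> q_even (no change)
  Position 1: read '1', 1-count=1 -> q_odd
  Position 2: read '1', 1-count=2 -> q_even
  Position 3: read '1', 1-count=3 -> q_odd
  Position 4: read '1', 1-count=4 -> q_even
Final state: q_even, total 1s = 4 (even); the DFA requires an even count -> accept

1


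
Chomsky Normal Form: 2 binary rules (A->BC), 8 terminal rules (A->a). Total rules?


CNF allows two rule forms:
  A -> BC (binary): 2 rules
  A -> a (terminal): 8 rules
Total = 2 + 8 = 10

10


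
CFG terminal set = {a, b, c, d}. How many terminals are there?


Terminal symbols: a, b, c, d
Counting each: a (#1), b (#2), c (#3), d (#4)
Total = 4

4


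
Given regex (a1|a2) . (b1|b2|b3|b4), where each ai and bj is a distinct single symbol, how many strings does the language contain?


First group: 2 alternatives
Second group: 4 alternatives
Concatenation: each choice from group 1 pairs with each from group 2
Total = 2 x 4 = 8

8


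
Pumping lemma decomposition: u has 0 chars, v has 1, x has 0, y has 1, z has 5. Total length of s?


|s| = |u| + |v| + |x| + |y| + |z|
= 0 + 1 + 0 + 1 + 5
= 1 + 0 + 6
= 1 + 6
= 7

7


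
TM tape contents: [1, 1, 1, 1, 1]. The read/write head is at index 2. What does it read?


Tape: [1, 1, 1, 1, 1]
Positions: 0 1 2 3 4
Values:    1 1 1 1 1
Head at position 2
tape[2] = 1

1


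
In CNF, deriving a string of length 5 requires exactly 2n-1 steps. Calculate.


Chomsky Normal Form derivation:
String length n = 5
Each step either:
  - Splits a nonterminal into two (n-1 such steps)
  - Converts a nonterminal to terminal (n such steps)
Total = (n-1) + n = 2n - 1
= 2(5) - 1
= 10 - 1
= 9

9


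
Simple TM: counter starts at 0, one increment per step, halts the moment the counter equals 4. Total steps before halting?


Counter starts at 0. Counting sequence:
  Step 1: counter = 1
  Step 2: counter = 2
  Step 3: counter = 3
  Step 4: counter = 4
Counter reached 4 -> halt
Total steps = 4

4


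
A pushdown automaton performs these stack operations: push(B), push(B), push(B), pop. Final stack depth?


Tracing stack operations:
  push(B) -> stack = [B], depth=1
  push(B) -> stack = [B,B], depth=2
  push(B) -> stack = [B,B,B], depth=3
  pop -> removed B, stack = [B,B], depth=2
Final depth = 2

2


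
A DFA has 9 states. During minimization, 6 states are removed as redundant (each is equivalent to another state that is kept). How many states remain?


Original DFA: 9 states
Redundant states removed: 6
Minimized states = original - removed
= 9 - 6
= 3

3


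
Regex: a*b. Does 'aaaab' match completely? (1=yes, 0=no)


Pattern: a*b
String: 'aaaab'
Pattern requires: zero or more 'a's followed by exactly one 'b'
Found 4 leading 'a's
Remaining: 'b'
Remaining is exactly 'b' -> match
Result: 1

1


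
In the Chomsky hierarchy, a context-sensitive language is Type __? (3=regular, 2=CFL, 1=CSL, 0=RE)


Chomsky hierarchy levels:
  Type 3: Regular (DFA/NFA/regex)
  Type 2: Context-free (PDA)
  Type 1: Context-sensitive
  Type 0: Recursively enumerable (TM)
'context-sensitive' corresponds to Type 1

1


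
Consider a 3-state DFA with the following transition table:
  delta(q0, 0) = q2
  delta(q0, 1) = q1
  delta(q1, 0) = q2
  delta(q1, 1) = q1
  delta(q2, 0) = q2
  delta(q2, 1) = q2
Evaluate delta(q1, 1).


Looking up transition function:
delta(q1, 1) in the table
Row: q1, Column: 1
Result: q1

q1


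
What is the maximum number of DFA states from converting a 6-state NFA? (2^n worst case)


NFA has 6 states
Subset construction: each DFA state = subset of NFA states
Maximum subsets = 2^6
2^6 = 64

64


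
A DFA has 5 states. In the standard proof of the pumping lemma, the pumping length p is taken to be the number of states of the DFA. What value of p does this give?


Pumping lemma for regular languages (standard proof):
Take p = |Q|, the number of DFA states.
Any string of length >= |Q| passes through |Q|+1 states while reading its first |Q| symbols,
so by pigeonhole some state repeats, giving the loop that can be pumped.
Here |Q| = 5
Therefore the proof uses p = 5

5


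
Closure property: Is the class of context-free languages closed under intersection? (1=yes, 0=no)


CFL closure properties:
  Closed under: union, concatenation, Kleene star
  NOT closed under: intersection, complement
Operation 'intersection' is in not-closed list -> No (not closed)

0


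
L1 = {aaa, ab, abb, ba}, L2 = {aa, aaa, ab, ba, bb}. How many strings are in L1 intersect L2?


L1 = {aaa, ab, abb, ba}
L2 = {aa, aaa, ab, ba, bb}
Checking each string in L1 against L2:
  'aaa': in L2? Yes
  'ab': in L2? Yes
  'abb': in L2? No
  'ba': in L2? Yes
Intersection = {aaa, ab, ba}
|L1 ∩ L2| = 3

3


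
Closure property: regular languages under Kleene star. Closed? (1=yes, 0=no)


Regular languages are closed under:
- Union (DFA product construction)
- Intersection (DFA product construction)
- Complement (swap accept/reject states)
- Concatenation (NFA construction)
- Kleene star (NFA construction)
Kleene star is in this list
Therefore: closed

1


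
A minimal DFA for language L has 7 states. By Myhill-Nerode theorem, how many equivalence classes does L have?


Myhill-Nerode theorem:
Number of equivalence classes = number of states in minimal DFA
Minimal DFA states = 7
Therefore equivalence classes = 7

7


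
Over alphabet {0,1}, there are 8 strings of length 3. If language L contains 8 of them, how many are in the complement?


Alphabet: {0,1}
String length: 3
Total strings of length 3 = 2^3 = 8
Strings in L = 8
Complement = total - |L|
= 8 - 8
= 0

0


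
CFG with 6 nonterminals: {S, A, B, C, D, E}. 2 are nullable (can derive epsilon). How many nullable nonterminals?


Nonterminals: {S, A, B, C, D, E}
A nonterminal is nullable if it can derive epsilon
Counting nullable nonterminals: 2
Total nullable = 2

2


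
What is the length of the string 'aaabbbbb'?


String: 'aaabbbbb'
Counting characters:
  'a' appears 3 time(s)
  'b' appears 5 time(s)
Total length = 3 + 5 = 8

8


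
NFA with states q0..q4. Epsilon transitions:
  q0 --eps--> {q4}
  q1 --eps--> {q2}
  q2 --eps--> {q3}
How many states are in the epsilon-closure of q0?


Starting from q0
Initialize closure = {q0}
Follow epsilon from q0 -> add q4
Final closure: {q0, q4}
Size = 2

2


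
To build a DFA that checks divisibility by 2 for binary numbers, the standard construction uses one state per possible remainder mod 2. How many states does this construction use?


Divisibility by 2 is tracked via the remainder mod 2: 0, 1, ..., 1
The construction assigns one state to each remainder
Number of remainders = 2

2


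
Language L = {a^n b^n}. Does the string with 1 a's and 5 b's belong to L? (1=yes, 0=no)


Language requires equal numbers of a's and b's
PDA pushes for each 'a', pops for each 'b'
Number of a's = 1
Number of b's = 5
1 != 5 -> Reject

0


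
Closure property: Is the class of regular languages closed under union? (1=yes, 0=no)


Regular languages are closed under all standard operations:
- Union: Yes (product construction)
- Intersection: Yes (product construction)
- Complement: Yes (swap accept/reject)
- Concatenation: Yes (NFA construction)
Operation: union -> Closed

1


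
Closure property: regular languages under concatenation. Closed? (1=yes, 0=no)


Regular languages are closed under:
- Union (DFA product construction)
- Intersection (DFA product construction)
- Complement (swap accept/reject states)
- Concatenation (NFA construction)
- Kleene star (NFA construction)
concatenation is in this list
Therefore: closed

1


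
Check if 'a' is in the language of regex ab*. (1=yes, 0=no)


Pattern: ab*
String: 'a'
Pattern requires: exactly one 'a' followed by zero or more 'b's
First char is 'a' -> OK
Rest '': all b's? Yes
Result: 1

1


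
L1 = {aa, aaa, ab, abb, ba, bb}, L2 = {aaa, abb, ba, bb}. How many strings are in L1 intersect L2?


L1 = {aa, aaa, ab, abb, ba, bb}
L2 = {aaa, abb, ba, bb}
Checking each string in L1 against L2:
  'aa': in L2? No
  'aaa': in L2? Yes
  'ab': in L2? No
  'abb': in L2? Yes
  'ba': in L2? Yes
  'bb': in L2? Yes
Intersection = {aaa, abb, ba, bb}
|L1 ∩ L2| = 4

4


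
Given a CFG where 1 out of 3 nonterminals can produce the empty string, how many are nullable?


Nonterminals: {S, A, B}
A nonterminal is nullable if it can derive epsilon
Counting nullable nonterminals: 1
Total nullable = 1

1


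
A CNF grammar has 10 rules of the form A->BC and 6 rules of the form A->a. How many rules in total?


CNF allows two rule forms:
  A -> BC (binary): 10 rules
  A -> a (terminal): 6 rules
Total = 10 + 6 = 16

16


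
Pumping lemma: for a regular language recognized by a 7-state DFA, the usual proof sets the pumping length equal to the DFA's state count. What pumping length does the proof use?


Pumping lemma for regular languages (standard proof):
Take p = |Q|, the number of DFA states.
Any string of length >= |Q| passes through |Q|+1 states while reading its first |Q| symbols,
so by pigeonhole some state repeats, giving the loop that can be pumped.
Here |Q| = 7
Therefore the proof uses p = 7

7


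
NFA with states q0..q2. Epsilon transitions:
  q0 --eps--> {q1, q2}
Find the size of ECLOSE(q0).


Starting from q0
Initialize closure = {q0}
Follow epsilon from q0 -> add q1
Follow epsilon from q0 -> add q2
Final closure: {q0, q1, q2}
Size = 3

3


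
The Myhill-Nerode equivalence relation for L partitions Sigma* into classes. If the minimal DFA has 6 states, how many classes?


Myhill-Nerode theorem:
Number of equivalence classes = number of states in minimal DFA
Minimal DFA states = 6
Therefore equivalence classes = 6

6


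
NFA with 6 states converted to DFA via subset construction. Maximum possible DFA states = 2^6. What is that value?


NFA has 6 states
Subset construction: each DFA state = subset of NFA states
Maximum subsets = 2^6
2^6 = 64

64


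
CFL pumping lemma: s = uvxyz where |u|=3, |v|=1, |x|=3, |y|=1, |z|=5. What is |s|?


|s| = |u| + |v| + |x| + |y| + |z|
= 3 + 1 + 3 + 1 + 5
= 4 + 3 + 6
= 7 + 6
= 13

13


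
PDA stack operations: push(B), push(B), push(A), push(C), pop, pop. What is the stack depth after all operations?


Tracing stack operations:
  push(B) -> stack = [B], depth=1
  push(B) -> stack = [B,B], depth=2
  push(A) -> stack = [B,B,A], depth=3
  push(C) -> stack = [B,B,A,C], depth=4
  pop -> removed C, stack = [B,B,A], depth=3
  pop -> removed A, stack = [B,B], depth=2
Final depth = 2

2


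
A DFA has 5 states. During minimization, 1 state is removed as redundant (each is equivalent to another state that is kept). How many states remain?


Original DFA: 5 states
Redundant states removed: 1
Minimized states = original - removed
= 5 - 1
= 4

4


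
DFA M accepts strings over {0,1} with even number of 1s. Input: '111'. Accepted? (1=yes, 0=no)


DFA has 2 states: q_even (start, accept=yes) and q_odd
Processing string '111' character by character:
  Position 0: read '1', 1-count=1 -> q_odd
  Position 1: read '1', 1-count=2 -> q_even
  Position 2: read '1', 1-count=3 -> q_odd
Final state: q_odd, total 1s = 3 (odd); the DFA requires an even count -> reject

0


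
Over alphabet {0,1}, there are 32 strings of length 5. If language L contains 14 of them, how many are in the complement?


Alphabet: {0,1}
String length: 5
Total strings of length 5 = 2^5 = 32
Strings in L = 14
Complement = total - |L|
= 32 - 14
= 18

18


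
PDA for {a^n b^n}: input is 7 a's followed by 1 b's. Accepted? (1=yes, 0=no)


Language requires equal numbers of a's and b's
PDA pushes for each 'a', pops for each 'b'
Number of a's = 7
Number of b's = 1
7 != 1 -> Reject

0


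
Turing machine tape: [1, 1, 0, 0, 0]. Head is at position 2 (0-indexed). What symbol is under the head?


Tape: [1, 1, 0, 0, 0]
Positions: 0 1 2 3 4
Values:    1 1 0 0 0
Head at position 2
tape[2] = 0

0


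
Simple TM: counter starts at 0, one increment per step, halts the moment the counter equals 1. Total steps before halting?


Counter starts at 0. Counting sequence:
  Step 1: counter = 1
Counter reached 1 -> halt
Total steps = 1

1


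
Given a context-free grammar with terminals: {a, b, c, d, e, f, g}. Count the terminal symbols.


Terminal symbols: a, b, c, d, e, f, g
Counting each: a (#1), b (#2), c (#3), d (#4), e (#5), f (#6), g (#7)
Total = 7

7


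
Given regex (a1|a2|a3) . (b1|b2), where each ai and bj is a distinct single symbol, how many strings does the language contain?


First group: 3 alternatives
Second group: 2 alternatives
Concatenation: each choice from group 1 pairs with each from group 2
Total = 3 x 2 = 6

6


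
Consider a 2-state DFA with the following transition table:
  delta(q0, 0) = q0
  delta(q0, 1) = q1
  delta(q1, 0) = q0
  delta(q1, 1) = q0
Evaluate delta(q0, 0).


Looking up transition function:
delta(q0, 0) in the table
Row: q0, Column: 0
Result: q0

q0


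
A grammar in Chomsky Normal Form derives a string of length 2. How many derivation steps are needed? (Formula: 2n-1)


Chomsky Normal Form derivation:
String length n = 2
Each step either:
  - Splits a nonterminal into two (n-1 such steps)
  - Converts a nonterminal to terminal (n such steps)
Total = (n-1) + n = 2n - 1
= 2(2) - 1
= 4 - 1
= 3

3


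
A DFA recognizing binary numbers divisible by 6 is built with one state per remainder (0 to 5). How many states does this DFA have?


Divisibility by 6 is tracked via the remainder mod 6: 0, 1, ..., 5
The construction assigns one state to each remainder
Number of remainders = 6

6


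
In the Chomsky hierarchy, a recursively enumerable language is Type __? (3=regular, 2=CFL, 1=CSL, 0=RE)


Chomsky hierarchy levels:
  Type 3: Regular (DFA/NFA/regex)
  Type 2: Context-free (PDA)
  Type 1: Context-sensitive
  Type 0: Recursively enumerable (TM)
'recursively enumerable' corresponds to Type 0

0


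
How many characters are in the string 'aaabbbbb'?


String: 'aaabbbbb'
Counting characters:
  'a' appears 3 time(s)
  'b' appears 5 time(s)
Total length = 3 + 5 = 8

8


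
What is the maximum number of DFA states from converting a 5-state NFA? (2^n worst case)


NFA has 5 states
Subset construction: each DFA state = subset of NFA states
Maximum subsets = 2^5
2^5 = 32

32


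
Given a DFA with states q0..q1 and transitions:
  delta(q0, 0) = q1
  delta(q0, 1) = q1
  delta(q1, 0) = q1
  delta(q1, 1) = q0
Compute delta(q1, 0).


Looking up transition function:
delta(q1, 0) in the table
Row: q1, Column: 0
Result: q1

q1


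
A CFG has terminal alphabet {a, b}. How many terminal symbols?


Terminal symbols: a, b
Counting each: a (#1), b (#2)
Total = 2

2


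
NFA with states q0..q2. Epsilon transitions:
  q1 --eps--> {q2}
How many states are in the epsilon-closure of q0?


Starting from q0
Initialize closure = {q0}
q0 has no outgoing epsilon transitions -> nothing to add
Final closure: {q0}
Size = 1

1


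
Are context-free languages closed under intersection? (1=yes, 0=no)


CFL closure properties:
  Closed under: union, concatenation, Kleene star
  NOT closed under: intersection, complement
Operation 'intersection' is in not-closed list -> No (not closed)

0


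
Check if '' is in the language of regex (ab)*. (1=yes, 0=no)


Pattern: (ab)*
String: ''
Pattern requires: zero or more repetitions of 'ab'
Pairs: []
All pairs are 'ab'? Yes
Result: 1

1


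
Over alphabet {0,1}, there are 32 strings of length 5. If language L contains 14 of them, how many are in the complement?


Alphabet: {0,1}
String length: 5
Total strings of length 5 = 2^5 = 32
Strings in L = 14
Complement = total - |L|
= 32 - 14
= 18

18


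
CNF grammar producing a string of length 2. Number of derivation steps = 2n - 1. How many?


Chomsky Normal Form derivation:
String length n = 2
Each step either:
  - Splits a nonterminal into two (n-1 such steps)
  - Converts a nonterminal to terminal (n such steps)
Total = (n-1) + n = 2n - 1
= 2(2) - 1
= 4 - 1
= 3

3


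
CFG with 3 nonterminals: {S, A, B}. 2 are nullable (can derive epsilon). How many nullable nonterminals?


Nonterminals: {S, A, B}
A nonterminal is nullable if it can derive epsilon
Counting nullable nonterminals: 2
Total nullable = 2

2


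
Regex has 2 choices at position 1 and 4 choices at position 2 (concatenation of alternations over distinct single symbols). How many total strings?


First group: 2 alternatives
Second group: 4 alternatives
Concatenation: each choice from group 1 pairs with each from group 2
Total = 2 x 4 = 8

8


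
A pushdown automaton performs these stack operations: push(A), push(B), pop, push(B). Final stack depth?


Tracing stack operations:
  push(A) -> stack = [A], depth=1
  push(B) -> stack = [A,B], depth=2
  pop -> removed B, stack = [A], depth=1
  push(B) -> stack = [A,B], depth=2
Final depth = 2

2


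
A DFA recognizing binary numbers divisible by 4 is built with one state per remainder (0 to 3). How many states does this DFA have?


Divisibility by 4 is tracked via the remainder mod 4: 0, 1, ..., 3
The construction assigns one state to each remainder
Number of remainders = 4

4


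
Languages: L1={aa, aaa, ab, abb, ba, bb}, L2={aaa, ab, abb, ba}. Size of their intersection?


L1 = {aa, aaa, ab, abb, ba, bb}
L2 = {aaa, ab, abb, ba}
Checking each string in L1 against L2:
  'aa': in L2? No
  'aaa': in L2? Yes
  'ab': in L2? Yes
  'abb': in L2? Yes
  'ba': in L2? Yes
  'bb': in L2? No
Intersection = {aaa, ab, abb, ba}
|L1 ∩ L2| = 4

4


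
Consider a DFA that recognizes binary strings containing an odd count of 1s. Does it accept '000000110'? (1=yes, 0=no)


DFA has 2 states: q_even (start, accept=no) and q_odd
Processing string '000000110' character by character:
  Position 0: read '0', 1-count=0 -> q_even (no change)
  Position 1: read '0', 1-count=0 -> q_even (no change)
  Position 2: read '0', 1-count=0 -> q_even (no change)
  Position 3: read '0', 1-count=0 -> q_even (no change)
  Position 4: read '0', 1-count=0 -> q_even (no change)
  Position 5: read '0', 1-count=0 -> q_even (no change)
  Position 6: read '1', 1-count=1 -> q_odd
  Position 7: read '1', 1-count=2 -> q_even
  Position 8: read '0', 1-count=2 -> q_even (no change)
Final state: q_even, total 1s = 2 (even); the DFA requires an odd count -> reject

0


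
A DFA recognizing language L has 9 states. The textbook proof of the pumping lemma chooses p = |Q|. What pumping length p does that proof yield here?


Pumping lemma for regular languages (standard proof):
Take p = |Q|, the number of DFA states.
Any string of length >= |Q| passes through |Q|+1 states while reading its first |Q| symbols,
so by pigeonhole some state repeats, giving the loop that can be pumped.
Here |Q| = 9
Therefore the proof uses p = 9

9


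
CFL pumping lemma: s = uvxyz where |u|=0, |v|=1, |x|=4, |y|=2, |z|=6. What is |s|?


|s| = |u| + |v| + |x| + |y| + |z|
= 0 + 1 + 4 + 2 + 6
= 1 + 4 + 8
= 5 + 8
= 13

13


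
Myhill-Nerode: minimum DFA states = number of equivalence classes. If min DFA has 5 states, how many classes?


Myhill-Nerode theorem:
Number of equivalence classes = number of states in minimal DFA
Minimal DFA states = 5
Therefore equivalence classes = 5

5


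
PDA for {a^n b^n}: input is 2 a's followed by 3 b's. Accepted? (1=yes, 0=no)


Language requires equal numbers of a's and b's
PDA pushes for each 'a', pops for each 'b'
Number of a's = 2
Number of b's = 3
2 != 3 -> Reject

0


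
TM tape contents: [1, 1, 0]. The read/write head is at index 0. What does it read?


Tape: [1, 1, 0]
Positions: 0 1 2
Values:    1 1 0
Head at position 0
tape[0] = 1

1


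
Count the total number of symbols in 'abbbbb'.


String: 'abbbbb'
Counting characters:
  'a' appears 1 time(s)
  'b' appears 5 time(s)
Total length = 1 + 5 = 6

6


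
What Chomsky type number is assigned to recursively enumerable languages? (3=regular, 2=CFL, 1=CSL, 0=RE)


Chomsky hierarchy levels:
  Type 3: Regular (DFA/NFA/regex)
  Type 2: Context-free (PDA)
  Type 1: Context-sensitive
  Type 0: Recursively enumerable (TM)
'recursively enumerable' corresponds to Type 0

0


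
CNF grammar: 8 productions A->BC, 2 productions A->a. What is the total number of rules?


CNF allows two rule forms:
  A -> BC (binary): 8 rules
  A -> a (terminal): 2 rules
Total = 8 + 2 = 10

10


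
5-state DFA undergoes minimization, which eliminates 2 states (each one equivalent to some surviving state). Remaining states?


Original DFA: 5 states
Redundant states removed: 2
Minimized states = original - removed
= 5 - 2
= 3

3


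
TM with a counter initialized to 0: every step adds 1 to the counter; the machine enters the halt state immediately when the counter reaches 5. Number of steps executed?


Counter starts at 0. Counting sequence:
  Step 1: counter = 1
  Step 2: counter = 2
  Step 3: counter = 3
  Step 4: counter = 4
  Step 5: counter = 5
Counter reached 5 -> halt
Total steps = 5

5


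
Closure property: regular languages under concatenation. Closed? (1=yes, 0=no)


Regular languages are closed under:
- Union (DFA product construction)
- Intersection (DFA product construction)
- Complement (swap accept/reject states)
- Concatenation (NFA construction)
- Kleene star (NFA construction)
concatenation is in this list
Therefore: closed

1


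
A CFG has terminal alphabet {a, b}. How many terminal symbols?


Terminal symbols: a, b
Counting each: a (#1), b (#2)
Total = 2

2


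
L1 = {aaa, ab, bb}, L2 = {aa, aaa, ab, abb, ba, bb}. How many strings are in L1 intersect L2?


L1 = {aaa, ab, bb}
L2 = {aa, aaa, ab, abb, ba, bb}
Checking each string in L1 against L2:
  'aaa': in L2? Yes
  'ab': in L2? Yes
  'bb': in L2? Yes
Intersection = {aaa, ab, bb}
|L1 ∩ L2| = 3

3
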